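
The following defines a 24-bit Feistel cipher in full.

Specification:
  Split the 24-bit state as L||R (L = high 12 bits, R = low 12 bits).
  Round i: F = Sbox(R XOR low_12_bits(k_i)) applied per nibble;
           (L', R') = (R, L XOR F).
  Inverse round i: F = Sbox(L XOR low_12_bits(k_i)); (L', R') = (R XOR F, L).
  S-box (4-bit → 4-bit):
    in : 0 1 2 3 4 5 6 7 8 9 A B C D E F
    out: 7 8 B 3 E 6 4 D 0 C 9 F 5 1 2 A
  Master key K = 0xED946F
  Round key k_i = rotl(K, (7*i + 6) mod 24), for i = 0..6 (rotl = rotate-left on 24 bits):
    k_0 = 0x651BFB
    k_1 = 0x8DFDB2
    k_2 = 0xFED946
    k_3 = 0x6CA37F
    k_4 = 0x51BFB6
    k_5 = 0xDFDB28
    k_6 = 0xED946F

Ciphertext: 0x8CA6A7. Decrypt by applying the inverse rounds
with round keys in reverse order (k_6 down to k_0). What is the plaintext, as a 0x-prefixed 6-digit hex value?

s_0 = ciphertext = 0x8CA6A7
s_1 = InvRound(s_0, k_6) = 0x3318CA
s_2 = InvRound(s_1, k_5) = 0x846331
s_3 = InvRound(s_2, k_4) = 0xE96846
s_4 = InvRound(s_3, k_3) = 0x96AE96
s_5 = InvRound(s_4, k_2) = 0x92396A
s_6 = InvRound(s_5, k_1) = 0x7A2923
s_7 = InvRound(s_6, k_0) = 0xC4F7A2

0xC4F7A2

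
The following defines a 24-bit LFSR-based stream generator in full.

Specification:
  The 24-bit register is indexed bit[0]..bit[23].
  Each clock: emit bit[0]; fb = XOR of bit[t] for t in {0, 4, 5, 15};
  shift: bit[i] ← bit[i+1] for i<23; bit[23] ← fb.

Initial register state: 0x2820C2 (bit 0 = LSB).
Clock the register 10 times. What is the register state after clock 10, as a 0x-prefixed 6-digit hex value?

0xE60A08

reg_0 = 0x2820C2
clock 1: out=0, reg = 0x141061
clock 2: out=1, reg = 0x0A0830
clock 3: out=0, reg = 0x050418
clock 4: out=0, reg = 0x82820C
clock 5: out=0, reg = 0xC14106
clock 6: out=0, reg = 0x60A083
clock 7: out=1, reg = 0x305041
clock 8: out=1, reg = 0x982820
clock 9: out=0, reg = 0xCC1410
clock 10: out=0, reg = 0xE60A08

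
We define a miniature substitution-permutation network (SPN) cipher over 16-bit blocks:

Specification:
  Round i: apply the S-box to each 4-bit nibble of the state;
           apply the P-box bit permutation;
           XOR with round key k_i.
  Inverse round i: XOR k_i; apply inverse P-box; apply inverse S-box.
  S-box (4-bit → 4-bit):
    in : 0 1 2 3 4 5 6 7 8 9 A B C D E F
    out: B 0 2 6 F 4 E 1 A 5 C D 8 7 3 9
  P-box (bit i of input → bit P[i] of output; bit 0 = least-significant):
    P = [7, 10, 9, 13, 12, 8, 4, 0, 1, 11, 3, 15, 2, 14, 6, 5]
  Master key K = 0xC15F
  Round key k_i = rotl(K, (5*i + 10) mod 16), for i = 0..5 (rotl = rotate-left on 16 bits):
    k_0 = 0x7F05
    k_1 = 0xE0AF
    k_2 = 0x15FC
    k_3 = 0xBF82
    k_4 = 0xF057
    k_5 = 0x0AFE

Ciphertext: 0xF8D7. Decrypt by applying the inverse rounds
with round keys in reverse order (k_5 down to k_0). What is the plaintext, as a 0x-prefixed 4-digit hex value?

s_0 = ciphertext = 0xF8D7
s_1 = InvRound(s_0, k_5) = 0x8AFA
s_2 = InvRound(s_1, k_4) = 0x03FB
s_3 = InvRound(s_2, k_3) = 0xA6B8
s_4 = InvRound(s_3, k_2) = 0x9CEA
s_5 = InvRound(s_4, k_1) = 0xD2F8
s_6 = InvRound(s_5, k_0) = 0xB660

0xB660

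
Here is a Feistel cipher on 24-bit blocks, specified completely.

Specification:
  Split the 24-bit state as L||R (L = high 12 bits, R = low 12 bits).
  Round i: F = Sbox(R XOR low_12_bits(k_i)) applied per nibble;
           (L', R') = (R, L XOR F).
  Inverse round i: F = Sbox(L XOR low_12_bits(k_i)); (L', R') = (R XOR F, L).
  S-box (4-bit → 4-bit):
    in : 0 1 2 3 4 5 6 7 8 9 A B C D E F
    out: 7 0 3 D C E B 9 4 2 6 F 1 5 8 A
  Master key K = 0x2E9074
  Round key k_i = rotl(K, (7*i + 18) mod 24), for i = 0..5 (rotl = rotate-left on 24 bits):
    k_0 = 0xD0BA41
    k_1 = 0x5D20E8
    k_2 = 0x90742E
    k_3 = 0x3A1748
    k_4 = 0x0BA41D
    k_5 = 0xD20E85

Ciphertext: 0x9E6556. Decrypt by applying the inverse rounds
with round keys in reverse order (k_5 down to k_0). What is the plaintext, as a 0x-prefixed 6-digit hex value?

0xD61473

s_0 = ciphertext = 0x9E6556
s_1 = InvRound(s_0, k_5) = 0xCEB9E6
s_2 = InvRound(s_1, k_4) = 0xD4DCEB
s_3 = InvRound(s_2, k_3) = 0xA95D4D
s_4 = InvRound(s_3, k_2) = 0x5B2A95
s_5 = InvRound(s_4, k_1) = 0x4735B2
s_6 = InvRound(s_5, k_0) = 0xD61473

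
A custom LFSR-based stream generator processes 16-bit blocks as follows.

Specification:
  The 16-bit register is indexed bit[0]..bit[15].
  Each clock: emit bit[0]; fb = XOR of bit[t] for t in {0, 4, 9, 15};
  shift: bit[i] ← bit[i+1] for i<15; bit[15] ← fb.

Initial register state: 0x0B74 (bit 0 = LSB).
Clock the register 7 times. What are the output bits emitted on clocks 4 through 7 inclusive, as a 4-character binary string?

0111

reg_0 = 0x0B74
clock 1: out=0, reg = 0x05BA
clock 2: out=0, reg = 0x82DD
clock 3: out=1, reg = 0x416E
clock 4: out=0, reg = 0x20B7
clock 5: out=1, reg = 0x105B
clock 6: out=1, reg = 0x082D
clock 7: out=1, reg = 0x8416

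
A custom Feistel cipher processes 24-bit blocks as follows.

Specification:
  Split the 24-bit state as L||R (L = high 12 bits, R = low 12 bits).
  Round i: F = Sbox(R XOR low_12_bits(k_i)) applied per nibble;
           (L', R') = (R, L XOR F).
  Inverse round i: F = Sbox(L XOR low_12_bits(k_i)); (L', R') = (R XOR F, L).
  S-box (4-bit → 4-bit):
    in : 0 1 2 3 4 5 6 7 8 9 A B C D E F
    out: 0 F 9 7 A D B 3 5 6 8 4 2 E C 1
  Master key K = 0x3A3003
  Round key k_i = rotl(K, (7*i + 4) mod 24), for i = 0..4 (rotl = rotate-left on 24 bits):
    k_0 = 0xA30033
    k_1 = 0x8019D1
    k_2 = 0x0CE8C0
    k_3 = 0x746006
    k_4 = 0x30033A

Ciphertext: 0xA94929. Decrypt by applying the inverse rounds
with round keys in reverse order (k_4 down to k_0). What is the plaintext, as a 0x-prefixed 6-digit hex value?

0x2E1474

s_0 = ciphertext = 0xA94929
s_1 = InvRound(s_0, k_4) = 0xFA5A94
s_2 = InvRound(s_1, k_3) = 0xB13FA5
s_3 = InvRound(s_2, k_2) = 0x842B13
s_4 = InvRound(s_3, k_1) = 0x474842
s_5 = InvRound(s_4, k_0) = 0x2E1474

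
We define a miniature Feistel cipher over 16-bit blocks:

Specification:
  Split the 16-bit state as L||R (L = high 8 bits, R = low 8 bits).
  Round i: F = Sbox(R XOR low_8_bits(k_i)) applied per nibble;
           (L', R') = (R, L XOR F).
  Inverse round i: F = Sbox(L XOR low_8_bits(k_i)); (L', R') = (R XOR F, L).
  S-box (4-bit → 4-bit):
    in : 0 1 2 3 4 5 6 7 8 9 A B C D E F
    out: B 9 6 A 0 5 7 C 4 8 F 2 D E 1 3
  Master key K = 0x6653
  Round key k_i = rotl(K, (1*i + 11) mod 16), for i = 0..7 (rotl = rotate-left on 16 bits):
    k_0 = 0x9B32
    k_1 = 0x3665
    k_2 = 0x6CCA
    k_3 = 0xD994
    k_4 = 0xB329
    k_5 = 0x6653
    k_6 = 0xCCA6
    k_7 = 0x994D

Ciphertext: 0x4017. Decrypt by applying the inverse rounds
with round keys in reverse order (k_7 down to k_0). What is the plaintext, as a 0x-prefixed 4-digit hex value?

s_0 = ciphertext = 0x4017
s_1 = InvRound(s_0, k_7) = 0xA940
s_2 = InvRound(s_1, k_6) = 0xF3A9
s_3 = InvRound(s_2, k_5) = 0x52F3
s_4 = InvRound(s_3, k_4) = 0x3152
s_5 = InvRound(s_4, k_3) = 0xA731
s_6 = InvRound(s_5, k_2) = 0x4FA7
s_7 = InvRound(s_6, k_1) = 0xC84F
s_8 = InvRound(s_7, k_0) = 0x70C8

0x70C8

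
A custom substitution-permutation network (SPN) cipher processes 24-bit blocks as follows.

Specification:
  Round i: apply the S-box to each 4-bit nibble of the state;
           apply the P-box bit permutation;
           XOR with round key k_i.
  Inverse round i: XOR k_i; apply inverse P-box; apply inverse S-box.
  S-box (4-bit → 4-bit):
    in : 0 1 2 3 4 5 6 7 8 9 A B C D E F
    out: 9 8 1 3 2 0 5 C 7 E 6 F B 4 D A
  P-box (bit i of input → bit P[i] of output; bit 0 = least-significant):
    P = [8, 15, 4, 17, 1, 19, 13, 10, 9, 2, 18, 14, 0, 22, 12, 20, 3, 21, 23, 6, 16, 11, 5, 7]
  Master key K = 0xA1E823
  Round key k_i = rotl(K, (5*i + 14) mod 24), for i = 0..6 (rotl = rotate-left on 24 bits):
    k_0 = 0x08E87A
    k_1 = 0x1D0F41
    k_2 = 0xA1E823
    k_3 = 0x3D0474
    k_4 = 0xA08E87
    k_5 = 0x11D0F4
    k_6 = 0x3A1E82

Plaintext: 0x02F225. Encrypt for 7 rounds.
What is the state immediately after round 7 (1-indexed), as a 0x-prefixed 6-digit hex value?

0xC500B7

s_0 = plaintext = 0x02F225
s_1 = Round(s_0, k_0) = 0x59EAF0
s_2 = Round(s_1, k_1) = 0xA31A04
s_3 = Round(s_2, k_2) = 0x95640D
s_4 = Round(s_3, k_3) = 0x3D18C3
s_5 = Round(s_4, k_4) = 0x3D0181
s_6 = Round(s_5, k_5) = 0x8AB8F7
s_7 = Round(s_6, k_6) = 0xC500B7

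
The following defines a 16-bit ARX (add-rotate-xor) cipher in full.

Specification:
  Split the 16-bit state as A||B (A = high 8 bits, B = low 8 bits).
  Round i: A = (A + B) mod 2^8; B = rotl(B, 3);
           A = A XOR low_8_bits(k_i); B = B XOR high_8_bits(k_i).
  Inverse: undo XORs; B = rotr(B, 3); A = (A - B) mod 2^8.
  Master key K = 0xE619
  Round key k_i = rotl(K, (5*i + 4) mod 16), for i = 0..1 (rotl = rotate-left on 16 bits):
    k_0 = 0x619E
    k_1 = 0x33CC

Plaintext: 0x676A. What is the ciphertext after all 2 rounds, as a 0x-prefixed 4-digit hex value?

s_0 = plaintext = 0x676A
s_1 = Round(s_0, k_0) = 0x4F32
s_2 = Round(s_1, k_1) = 0x4DA2

0x4DA2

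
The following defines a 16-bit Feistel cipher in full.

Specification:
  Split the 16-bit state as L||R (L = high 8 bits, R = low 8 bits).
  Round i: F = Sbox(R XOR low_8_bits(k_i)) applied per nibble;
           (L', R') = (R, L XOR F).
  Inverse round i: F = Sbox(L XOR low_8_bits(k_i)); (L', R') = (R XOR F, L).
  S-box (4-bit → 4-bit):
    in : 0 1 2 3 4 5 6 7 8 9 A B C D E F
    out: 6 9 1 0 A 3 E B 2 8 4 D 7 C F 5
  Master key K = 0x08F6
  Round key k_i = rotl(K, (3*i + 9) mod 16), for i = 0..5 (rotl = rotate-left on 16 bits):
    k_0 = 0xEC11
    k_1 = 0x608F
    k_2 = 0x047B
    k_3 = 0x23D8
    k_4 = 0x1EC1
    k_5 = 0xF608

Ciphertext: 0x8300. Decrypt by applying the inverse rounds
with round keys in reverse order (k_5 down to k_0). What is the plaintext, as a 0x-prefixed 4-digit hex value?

s_0 = ciphertext = 0x8300
s_1 = InvRound(s_0, k_5) = 0x2D83
s_2 = InvRound(s_1, k_4) = 0x742D
s_3 = InvRound(s_2, k_3) = 0x6A74
s_4 = InvRound(s_3, k_2) = 0xED6A
s_5 = InvRound(s_4, k_1) = 0x8BED
s_6 = InvRound(s_5, k_0) = 0x698B

0x698B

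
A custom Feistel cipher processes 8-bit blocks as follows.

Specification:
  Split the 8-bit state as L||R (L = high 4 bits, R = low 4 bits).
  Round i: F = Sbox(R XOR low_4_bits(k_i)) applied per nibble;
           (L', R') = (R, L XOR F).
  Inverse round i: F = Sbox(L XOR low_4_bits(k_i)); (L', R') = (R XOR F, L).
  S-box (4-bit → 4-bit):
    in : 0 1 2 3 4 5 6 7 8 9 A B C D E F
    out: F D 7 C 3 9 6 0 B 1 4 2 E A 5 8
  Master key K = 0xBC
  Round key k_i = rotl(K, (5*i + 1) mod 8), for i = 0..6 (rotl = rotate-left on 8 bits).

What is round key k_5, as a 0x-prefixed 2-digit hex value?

0xF2

K = 0xBC
k_0 = rotl(K, (5*0+1) mod 8) = rotl(K, 1) = 0x79
k_1 = rotl(K, (5*1+1) mod 8) = rotl(K, 6) = 0x2F
k_2 = rotl(K, (5*2+1) mod 8) = rotl(K, 3) = 0xE5
k_3 = rotl(K, (5*3+1) mod 8) = rotl(K, 0) = 0xBC
k_4 = rotl(K, (5*4+1) mod 8) = rotl(K, 5) = 0x97
k_5 = rotl(K, (5*5+1) mod 8) = rotl(K, 2) = 0xF2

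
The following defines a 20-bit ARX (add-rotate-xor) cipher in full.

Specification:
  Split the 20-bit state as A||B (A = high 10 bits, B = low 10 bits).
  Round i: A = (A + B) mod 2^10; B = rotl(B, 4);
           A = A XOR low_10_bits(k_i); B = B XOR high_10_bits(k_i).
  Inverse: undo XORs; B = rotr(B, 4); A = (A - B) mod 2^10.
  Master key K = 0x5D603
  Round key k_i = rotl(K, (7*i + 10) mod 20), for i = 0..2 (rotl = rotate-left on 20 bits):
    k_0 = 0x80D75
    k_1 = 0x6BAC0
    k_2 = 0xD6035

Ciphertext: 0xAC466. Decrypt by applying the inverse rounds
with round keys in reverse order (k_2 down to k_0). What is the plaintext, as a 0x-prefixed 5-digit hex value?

0x4BC96

s_0 = ciphertext = 0xAC466
s_1 = InvRound(s_0, k_2) = 0xB47B3
s_2 = InvRound(s_1, k_1) = 0x2C361
s_3 = InvRound(s_2, k_0) = 0x4BC96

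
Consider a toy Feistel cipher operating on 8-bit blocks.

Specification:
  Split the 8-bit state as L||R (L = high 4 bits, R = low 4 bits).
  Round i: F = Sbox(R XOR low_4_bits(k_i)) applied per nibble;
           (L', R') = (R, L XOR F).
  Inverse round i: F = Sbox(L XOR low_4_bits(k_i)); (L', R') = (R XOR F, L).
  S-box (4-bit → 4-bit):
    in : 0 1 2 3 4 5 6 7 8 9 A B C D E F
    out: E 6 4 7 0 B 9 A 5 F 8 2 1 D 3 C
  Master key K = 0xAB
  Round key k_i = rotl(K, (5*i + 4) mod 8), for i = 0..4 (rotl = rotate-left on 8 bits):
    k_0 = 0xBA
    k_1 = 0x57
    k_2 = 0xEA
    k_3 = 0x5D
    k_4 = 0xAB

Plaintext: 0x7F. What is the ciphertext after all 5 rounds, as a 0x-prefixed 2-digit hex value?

0xF6

s_0 = plaintext = 0x7F
s_1 = Round(s_0, k_0) = 0xFC
s_2 = Round(s_1, k_1) = 0xCD
s_3 = Round(s_2, k_2) = 0xD6
s_4 = Round(s_3, k_3) = 0x6F
s_5 = Round(s_4, k_4) = 0xF6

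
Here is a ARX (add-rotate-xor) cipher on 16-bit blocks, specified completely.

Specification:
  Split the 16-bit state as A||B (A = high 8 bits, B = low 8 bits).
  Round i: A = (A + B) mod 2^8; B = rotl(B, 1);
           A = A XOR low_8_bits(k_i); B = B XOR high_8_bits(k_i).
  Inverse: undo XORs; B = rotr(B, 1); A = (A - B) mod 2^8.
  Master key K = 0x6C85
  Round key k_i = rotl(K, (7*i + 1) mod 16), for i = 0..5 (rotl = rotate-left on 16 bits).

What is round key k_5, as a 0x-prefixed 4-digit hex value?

K = 0x6C85
k_0 = rotl(K, (7*0+1) mod 16) = rotl(K, 1) = 0xD90A
k_1 = rotl(K, (7*1+1) mod 16) = rotl(K, 8) = 0x856C
k_2 = rotl(K, (7*2+1) mod 16) = rotl(K, 15) = 0xB642
k_3 = rotl(K, (7*3+1) mod 16) = rotl(K, 6) = 0x215B
k_4 = rotl(K, (7*4+1) mod 16) = rotl(K, 13) = 0xAD90
k_5 = rotl(K, (7*5+1) mod 16) = rotl(K, 4) = 0xC856

0xC856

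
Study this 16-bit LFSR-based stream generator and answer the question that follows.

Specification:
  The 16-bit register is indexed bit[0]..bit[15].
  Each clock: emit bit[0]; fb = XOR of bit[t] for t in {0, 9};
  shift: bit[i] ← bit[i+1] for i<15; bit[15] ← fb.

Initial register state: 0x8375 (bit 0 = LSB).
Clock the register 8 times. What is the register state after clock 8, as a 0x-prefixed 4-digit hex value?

reg_0 = 0x8375
clock 1: out=1, reg = 0x41BA
clock 2: out=0, reg = 0x20DD
clock 3: out=1, reg = 0x906E
clock 4: out=0, reg = 0x4837
clock 5: out=1, reg = 0xA41B
clock 6: out=1, reg = 0xD20D
clock 7: out=1, reg = 0x6906
clock 8: out=0, reg = 0x3483

0x3483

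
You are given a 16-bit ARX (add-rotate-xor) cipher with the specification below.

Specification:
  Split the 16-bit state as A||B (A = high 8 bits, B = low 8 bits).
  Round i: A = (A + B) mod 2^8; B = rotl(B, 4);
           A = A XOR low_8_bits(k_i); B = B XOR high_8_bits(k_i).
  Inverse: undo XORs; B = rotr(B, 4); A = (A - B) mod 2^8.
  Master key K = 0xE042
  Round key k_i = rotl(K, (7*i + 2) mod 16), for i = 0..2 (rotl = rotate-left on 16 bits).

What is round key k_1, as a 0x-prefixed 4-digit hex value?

K = 0xE042
k_0 = rotl(K, (7*0+2) mod 16) = rotl(K, 2) = 0x810B
k_1 = rotl(K, (7*1+2) mod 16) = rotl(K, 9) = 0x85C0

0x85C0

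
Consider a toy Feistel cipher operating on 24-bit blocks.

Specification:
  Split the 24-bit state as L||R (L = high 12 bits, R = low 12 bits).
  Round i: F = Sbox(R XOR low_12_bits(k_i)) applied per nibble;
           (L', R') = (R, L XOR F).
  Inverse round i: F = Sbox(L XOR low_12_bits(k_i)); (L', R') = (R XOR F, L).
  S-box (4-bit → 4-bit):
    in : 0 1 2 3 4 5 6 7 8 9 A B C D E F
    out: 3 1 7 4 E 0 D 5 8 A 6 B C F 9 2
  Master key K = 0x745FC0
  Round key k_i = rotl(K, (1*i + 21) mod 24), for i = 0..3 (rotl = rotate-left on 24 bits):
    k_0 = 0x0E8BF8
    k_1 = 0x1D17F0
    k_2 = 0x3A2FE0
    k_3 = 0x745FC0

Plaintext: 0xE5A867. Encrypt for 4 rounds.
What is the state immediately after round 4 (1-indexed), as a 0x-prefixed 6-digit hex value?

0x24A8D9

s_0 = plaintext = 0xE5A867
s_1 = Round(s_0, k_0) = 0x867AF8
s_2 = Round(s_1, k_1) = 0xAF875F
s_3 = Round(s_2, k_2) = 0x75F24A
s_4 = Round(s_3, k_3) = 0x24A8D9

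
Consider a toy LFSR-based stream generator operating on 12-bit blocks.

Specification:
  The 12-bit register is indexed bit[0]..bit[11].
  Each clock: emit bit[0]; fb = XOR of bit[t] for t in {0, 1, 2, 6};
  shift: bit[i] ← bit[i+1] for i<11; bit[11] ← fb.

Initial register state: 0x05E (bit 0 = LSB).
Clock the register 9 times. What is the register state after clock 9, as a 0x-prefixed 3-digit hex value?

0xD38

reg_0 = 0x05E
clock 1: out=0, reg = 0x82F
clock 2: out=1, reg = 0xC17
clock 3: out=1, reg = 0xE0B
clock 4: out=1, reg = 0x705
clock 5: out=1, reg = 0x382
clock 6: out=0, reg = 0x9C1
clock 7: out=1, reg = 0x4E0
clock 8: out=0, reg = 0xA70
clock 9: out=0, reg = 0xD38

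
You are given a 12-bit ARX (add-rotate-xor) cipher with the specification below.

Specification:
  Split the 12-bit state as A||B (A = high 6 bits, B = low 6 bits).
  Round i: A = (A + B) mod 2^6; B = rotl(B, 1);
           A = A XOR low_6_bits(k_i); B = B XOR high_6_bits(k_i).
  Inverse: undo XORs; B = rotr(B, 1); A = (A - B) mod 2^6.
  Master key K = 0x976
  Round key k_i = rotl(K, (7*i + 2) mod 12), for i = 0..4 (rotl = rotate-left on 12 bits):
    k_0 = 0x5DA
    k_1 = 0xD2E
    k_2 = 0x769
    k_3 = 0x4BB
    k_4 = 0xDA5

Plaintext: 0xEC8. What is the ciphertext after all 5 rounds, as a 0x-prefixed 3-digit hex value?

0x430

s_0 = plaintext = 0xEC8
s_1 = Round(s_0, k_0) = 0x647
s_2 = Round(s_1, k_1) = 0x3BA
s_3 = Round(s_2, k_2) = 0x868
s_4 = Round(s_3, k_3) = 0xC83
s_5 = Round(s_4, k_4) = 0x430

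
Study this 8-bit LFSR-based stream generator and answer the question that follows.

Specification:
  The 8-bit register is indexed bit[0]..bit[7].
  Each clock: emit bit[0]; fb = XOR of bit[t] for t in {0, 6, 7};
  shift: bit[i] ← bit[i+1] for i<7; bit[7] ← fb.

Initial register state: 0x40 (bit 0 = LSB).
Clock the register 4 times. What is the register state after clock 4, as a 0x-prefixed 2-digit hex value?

0xB4

reg_0 = 0x40
clock 1: out=0, reg = 0xA0
clock 2: out=0, reg = 0xD0
clock 3: out=0, reg = 0x68
clock 4: out=0, reg = 0xB4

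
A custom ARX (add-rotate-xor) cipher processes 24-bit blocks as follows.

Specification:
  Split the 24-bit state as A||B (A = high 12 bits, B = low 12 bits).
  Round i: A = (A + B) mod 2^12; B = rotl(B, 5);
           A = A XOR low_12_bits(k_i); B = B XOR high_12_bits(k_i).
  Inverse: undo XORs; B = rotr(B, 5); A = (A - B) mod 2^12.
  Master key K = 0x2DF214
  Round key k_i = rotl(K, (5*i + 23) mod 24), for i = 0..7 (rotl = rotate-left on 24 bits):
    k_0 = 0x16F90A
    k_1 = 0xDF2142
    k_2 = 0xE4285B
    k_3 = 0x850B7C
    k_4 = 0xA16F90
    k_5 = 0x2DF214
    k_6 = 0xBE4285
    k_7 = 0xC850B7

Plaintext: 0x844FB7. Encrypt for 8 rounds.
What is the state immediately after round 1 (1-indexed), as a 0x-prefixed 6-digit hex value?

0xEF1790

s_0 = plaintext = 0x844FB7
s_1 = Round(s_0, k_0) = 0xEF1790
s_2 = Round(s_1, k_1) = 0x7C3FFD
s_3 = Round(s_2, k_2) = 0xF9B1FD
s_4 = Round(s_3, k_3) = 0xAE47F3
s_5 = Round(s_4, k_4) = 0xD47479
s_6 = Round(s_5, k_5) = 0x3D4DF7
s_7 = Round(s_6, k_6) = 0x34E51F
s_8 = Round(s_7, k_7) = 0x8DAF6F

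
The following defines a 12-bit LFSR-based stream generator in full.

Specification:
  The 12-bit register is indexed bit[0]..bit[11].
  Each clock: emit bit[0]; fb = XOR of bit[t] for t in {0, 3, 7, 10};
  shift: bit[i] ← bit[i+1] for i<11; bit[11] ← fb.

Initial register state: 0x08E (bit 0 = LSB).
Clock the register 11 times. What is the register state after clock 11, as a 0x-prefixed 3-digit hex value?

0x28C

reg_0 = 0x08E
clock 1: out=0, reg = 0x047
clock 2: out=1, reg = 0x823
clock 3: out=1, reg = 0xC11
clock 4: out=1, reg = 0x608
clock 5: out=0, reg = 0x304
clock 6: out=0, reg = 0x182
clock 7: out=0, reg = 0x8C1
clock 8: out=1, reg = 0x460
clock 9: out=0, reg = 0xA30
clock 10: out=0, reg = 0x518
clock 11: out=0, reg = 0x28C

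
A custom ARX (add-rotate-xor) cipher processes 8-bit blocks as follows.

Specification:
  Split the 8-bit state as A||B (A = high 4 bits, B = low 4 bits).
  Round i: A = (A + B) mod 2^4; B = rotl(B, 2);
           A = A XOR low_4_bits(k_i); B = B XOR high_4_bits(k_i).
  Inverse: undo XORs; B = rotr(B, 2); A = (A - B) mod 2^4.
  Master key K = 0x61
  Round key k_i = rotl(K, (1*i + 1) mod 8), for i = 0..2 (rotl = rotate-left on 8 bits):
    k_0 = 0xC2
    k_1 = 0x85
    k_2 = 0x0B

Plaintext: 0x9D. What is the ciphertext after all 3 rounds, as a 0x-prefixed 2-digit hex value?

s_0 = plaintext = 0x9D
s_1 = Round(s_0, k_0) = 0x4B
s_2 = Round(s_1, k_1) = 0xA6
s_3 = Round(s_2, k_2) = 0xB9

0xB9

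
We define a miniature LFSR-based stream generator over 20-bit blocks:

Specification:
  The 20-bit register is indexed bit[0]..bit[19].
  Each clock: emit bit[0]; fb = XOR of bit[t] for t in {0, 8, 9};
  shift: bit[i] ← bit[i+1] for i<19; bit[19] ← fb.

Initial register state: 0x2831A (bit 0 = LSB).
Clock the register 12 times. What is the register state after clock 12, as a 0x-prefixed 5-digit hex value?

0x0D828

reg_0 = 0x2831A
clock 1: out=0, reg = 0x1418D
clock 2: out=1, reg = 0x0A0C6
clock 3: out=0, reg = 0x05063
clock 4: out=1, reg = 0x82831
clock 5: out=1, reg = 0xC1418
clock 6: out=0, reg = 0x60A0C
clock 7: out=0, reg = 0xB0506
clock 8: out=0, reg = 0xD8283
clock 9: out=1, reg = 0x6C141
clock 10: out=1, reg = 0x360A0
clock 11: out=0, reg = 0x1B050
clock 12: out=0, reg = 0x0D828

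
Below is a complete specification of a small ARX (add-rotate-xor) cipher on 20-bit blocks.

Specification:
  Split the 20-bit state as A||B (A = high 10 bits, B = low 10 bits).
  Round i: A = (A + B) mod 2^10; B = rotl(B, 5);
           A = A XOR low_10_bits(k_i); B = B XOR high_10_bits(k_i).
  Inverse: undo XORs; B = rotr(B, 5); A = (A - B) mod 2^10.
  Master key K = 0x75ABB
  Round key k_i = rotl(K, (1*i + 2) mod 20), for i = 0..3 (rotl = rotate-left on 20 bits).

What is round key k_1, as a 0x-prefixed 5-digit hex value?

K = 0x75ABB
k_0 = rotl(K, (1*0+2) mod 20) = rotl(K, 2) = 0xD6AED
k_1 = rotl(K, (1*1+2) mod 20) = rotl(K, 3) = 0xAD5DB

0xAD5DB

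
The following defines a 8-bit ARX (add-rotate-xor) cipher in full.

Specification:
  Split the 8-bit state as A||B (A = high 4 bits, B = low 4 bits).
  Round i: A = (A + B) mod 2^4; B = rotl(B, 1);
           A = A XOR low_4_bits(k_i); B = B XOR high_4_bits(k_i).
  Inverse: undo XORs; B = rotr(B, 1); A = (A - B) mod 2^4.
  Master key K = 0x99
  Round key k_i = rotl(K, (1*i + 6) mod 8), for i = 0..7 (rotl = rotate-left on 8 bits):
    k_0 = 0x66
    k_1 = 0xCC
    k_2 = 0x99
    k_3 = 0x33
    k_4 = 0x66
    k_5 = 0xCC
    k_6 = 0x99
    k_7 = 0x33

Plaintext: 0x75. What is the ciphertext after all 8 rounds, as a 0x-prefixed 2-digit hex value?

s_0 = plaintext = 0x75
s_1 = Round(s_0, k_0) = 0xAC
s_2 = Round(s_1, k_1) = 0xA5
s_3 = Round(s_2, k_2) = 0x63
s_4 = Round(s_3, k_3) = 0xA5
s_5 = Round(s_4, k_4) = 0x9C
s_6 = Round(s_5, k_5) = 0x95
s_7 = Round(s_6, k_6) = 0x73
s_8 = Round(s_7, k_7) = 0x95

0x95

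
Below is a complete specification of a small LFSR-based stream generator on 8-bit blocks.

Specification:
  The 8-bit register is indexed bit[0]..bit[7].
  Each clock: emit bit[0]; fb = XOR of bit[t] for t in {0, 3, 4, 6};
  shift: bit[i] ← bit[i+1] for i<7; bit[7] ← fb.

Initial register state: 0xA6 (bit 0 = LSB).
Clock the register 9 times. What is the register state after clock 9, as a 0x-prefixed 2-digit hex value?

0xC9

reg_0 = 0xA6
clock 1: out=0, reg = 0x53
clock 2: out=1, reg = 0xA9
clock 3: out=1, reg = 0x54
clock 4: out=0, reg = 0x2A
clock 5: out=0, reg = 0x95
clock 6: out=1, reg = 0x4A
clock 7: out=0, reg = 0x25
clock 8: out=1, reg = 0x92
clock 9: out=0, reg = 0xC9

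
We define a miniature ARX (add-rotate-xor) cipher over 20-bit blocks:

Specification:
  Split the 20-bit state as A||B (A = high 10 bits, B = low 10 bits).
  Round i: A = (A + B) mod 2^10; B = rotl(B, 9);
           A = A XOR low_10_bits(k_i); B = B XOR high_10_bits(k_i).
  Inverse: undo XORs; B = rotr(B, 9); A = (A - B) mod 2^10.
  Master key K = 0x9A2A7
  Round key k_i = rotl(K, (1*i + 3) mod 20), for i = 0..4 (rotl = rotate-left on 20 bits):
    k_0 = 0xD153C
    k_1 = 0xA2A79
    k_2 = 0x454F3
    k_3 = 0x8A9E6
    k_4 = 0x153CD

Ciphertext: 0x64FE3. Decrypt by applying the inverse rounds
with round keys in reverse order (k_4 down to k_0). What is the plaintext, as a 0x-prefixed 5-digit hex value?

s_0 = ciphertext = 0x64FE3
s_1 = InvRound(s_0, k_4) = 0xBBF6F
s_2 = InvRound(s_1, k_3) = 0x1FE8A
s_3 = InvRound(s_2, k_2) = 0x5373F
s_4 = InvRound(s_3, k_1) = 0xF2B6A
s_5 = InvRound(s_4, k_0) = 0xA605E

0xA605E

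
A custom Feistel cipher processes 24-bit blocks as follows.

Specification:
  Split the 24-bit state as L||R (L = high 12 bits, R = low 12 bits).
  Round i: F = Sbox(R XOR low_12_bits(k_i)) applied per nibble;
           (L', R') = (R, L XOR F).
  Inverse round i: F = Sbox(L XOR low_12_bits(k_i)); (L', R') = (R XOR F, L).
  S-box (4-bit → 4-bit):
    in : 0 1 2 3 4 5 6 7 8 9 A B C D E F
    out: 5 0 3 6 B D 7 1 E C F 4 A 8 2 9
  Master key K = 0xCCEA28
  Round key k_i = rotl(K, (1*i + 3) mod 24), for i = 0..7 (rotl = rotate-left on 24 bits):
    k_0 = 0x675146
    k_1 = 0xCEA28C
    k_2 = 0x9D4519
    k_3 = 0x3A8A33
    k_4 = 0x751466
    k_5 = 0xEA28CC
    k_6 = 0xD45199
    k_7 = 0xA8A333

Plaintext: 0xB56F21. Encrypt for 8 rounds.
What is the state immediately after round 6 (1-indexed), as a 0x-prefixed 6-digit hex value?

0x21D417

s_0 = plaintext = 0xB56F21
s_1 = Round(s_0, k_0) = 0xF21927
s_2 = Round(s_1, k_1) = 0x927BD5
s_3 = Round(s_2, k_2) = 0xBD5B8D
s_4 = Round(s_3, k_3) = 0xB8DB97
s_5 = Round(s_4, k_4) = 0xB9721D
s_6 = Round(s_5, k_5) = 0x21D417
s_7 = Round(s_6, k_6) = 0x417FFF
s_8 = Round(s_7, k_7) = 0xFFFEBD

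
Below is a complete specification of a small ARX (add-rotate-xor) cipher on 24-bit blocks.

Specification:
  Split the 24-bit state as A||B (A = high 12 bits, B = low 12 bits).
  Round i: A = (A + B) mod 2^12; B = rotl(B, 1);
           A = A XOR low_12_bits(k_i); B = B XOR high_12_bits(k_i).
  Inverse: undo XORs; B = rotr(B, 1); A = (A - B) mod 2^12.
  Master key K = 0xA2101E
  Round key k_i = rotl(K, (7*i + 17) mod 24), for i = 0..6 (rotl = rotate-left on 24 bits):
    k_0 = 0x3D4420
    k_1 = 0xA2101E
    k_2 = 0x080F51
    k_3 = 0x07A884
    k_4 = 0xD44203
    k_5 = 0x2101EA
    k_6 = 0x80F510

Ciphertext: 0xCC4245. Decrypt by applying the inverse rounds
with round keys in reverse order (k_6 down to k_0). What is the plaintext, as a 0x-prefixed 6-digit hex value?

0x60E243

s_0 = ciphertext = 0xCC4245
s_1 = InvRound(s_0, k_6) = 0x4AF525
s_2 = InvRound(s_1, k_5) = 0x9ABB9A
s_3 = InvRound(s_2, k_4) = 0x83936F
s_4 = InvRound(s_3, k_3) = 0x73398A
s_5 = InvRound(s_4, k_2) = 0x3DD485
s_6 = InvRound(s_5, k_1) = 0xC71752
s_7 = InvRound(s_6, k_0) = 0x60E243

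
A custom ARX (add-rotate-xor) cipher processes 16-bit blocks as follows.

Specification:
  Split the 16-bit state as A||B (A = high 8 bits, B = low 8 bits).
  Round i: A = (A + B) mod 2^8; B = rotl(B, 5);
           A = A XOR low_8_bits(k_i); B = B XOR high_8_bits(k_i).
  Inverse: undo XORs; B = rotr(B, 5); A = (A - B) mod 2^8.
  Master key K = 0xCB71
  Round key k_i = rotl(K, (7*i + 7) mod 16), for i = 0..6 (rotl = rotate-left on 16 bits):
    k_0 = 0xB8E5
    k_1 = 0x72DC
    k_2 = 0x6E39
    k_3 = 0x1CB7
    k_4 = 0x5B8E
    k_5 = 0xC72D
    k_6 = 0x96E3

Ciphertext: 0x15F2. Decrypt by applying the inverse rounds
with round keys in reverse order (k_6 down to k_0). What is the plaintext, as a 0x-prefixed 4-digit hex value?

s_0 = ciphertext = 0x15F2
s_1 = InvRound(s_0, k_6) = 0xD323
s_2 = InvRound(s_1, k_5) = 0xD727
s_3 = InvRound(s_2, k_4) = 0x76E3
s_4 = InvRound(s_3, k_3) = 0xC2FF
s_5 = InvRound(s_4, k_2) = 0x6F8C
s_6 = InvRound(s_5, k_1) = 0xBCF7
s_7 = InvRound(s_6, k_0) = 0xDF7A

0xDF7A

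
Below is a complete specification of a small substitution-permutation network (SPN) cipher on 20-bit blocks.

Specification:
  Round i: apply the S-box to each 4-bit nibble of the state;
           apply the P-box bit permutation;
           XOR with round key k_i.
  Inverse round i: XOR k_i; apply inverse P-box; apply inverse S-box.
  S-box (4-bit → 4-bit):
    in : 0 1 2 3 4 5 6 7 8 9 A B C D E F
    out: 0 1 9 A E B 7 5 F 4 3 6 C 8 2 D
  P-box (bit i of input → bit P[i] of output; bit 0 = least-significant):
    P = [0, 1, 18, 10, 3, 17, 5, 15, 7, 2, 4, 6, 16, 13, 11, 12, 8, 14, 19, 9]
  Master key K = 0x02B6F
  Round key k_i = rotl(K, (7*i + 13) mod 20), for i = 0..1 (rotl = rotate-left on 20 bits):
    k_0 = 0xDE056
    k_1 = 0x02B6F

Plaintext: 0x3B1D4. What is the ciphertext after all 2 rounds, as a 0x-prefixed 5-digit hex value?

s_0 = plaintext = 0x3B1D4
s_1 = Round(s_0, k_0) = 0x90ED4
s_2 = Round(s_1, k_1) = 0xCAF69

0xCAF69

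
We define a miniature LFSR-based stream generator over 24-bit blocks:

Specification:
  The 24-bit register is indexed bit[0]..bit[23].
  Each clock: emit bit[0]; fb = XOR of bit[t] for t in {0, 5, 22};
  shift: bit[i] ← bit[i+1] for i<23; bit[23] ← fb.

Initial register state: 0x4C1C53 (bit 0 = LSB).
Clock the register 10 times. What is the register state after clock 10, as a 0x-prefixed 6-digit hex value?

0x5C1307

reg_0 = 0x4C1C53
clock 1: out=1, reg = 0x260E29
clock 2: out=1, reg = 0x130714
clock 3: out=0, reg = 0x09838A
clock 4: out=0, reg = 0x04C1C5
clock 5: out=1, reg = 0x8260E2
clock 6: out=0, reg = 0xC13071
clock 7: out=1, reg = 0xE09838
clock 8: out=0, reg = 0x704C1C
clock 9: out=0, reg = 0xB8260E
clock 10: out=0, reg = 0x5C1307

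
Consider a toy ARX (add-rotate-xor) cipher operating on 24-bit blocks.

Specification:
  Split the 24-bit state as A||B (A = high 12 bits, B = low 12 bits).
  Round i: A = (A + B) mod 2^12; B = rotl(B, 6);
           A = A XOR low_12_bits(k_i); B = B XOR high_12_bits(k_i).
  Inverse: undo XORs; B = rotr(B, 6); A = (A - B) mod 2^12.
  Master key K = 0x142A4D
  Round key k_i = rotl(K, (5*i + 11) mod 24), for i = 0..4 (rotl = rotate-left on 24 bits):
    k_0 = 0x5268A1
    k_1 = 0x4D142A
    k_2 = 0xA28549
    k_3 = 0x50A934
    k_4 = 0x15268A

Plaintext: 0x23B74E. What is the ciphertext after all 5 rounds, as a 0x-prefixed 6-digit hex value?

s_0 = plaintext = 0x23B74E
s_1 = Round(s_0, k_0) = 0x1286BB
s_2 = Round(s_1, k_1) = 0x3C9A0B
s_3 = Round(s_2, k_2) = 0x89D8C0
s_4 = Round(s_3, k_3) = 0x869529
s_5 = Round(s_4, k_4) = 0xB18B06

0xB18B06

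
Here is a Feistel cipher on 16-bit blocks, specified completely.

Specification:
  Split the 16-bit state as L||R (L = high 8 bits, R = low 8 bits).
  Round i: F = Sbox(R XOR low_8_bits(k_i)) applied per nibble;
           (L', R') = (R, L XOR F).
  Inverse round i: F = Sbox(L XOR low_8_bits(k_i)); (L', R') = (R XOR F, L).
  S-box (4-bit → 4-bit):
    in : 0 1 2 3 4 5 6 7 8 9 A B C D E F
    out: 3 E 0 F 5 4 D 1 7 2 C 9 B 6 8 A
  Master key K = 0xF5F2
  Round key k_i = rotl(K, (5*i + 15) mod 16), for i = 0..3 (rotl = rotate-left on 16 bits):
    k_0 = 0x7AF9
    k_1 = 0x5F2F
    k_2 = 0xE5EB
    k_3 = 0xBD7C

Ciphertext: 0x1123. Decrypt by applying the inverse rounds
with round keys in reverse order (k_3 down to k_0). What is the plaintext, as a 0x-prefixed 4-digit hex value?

0x2798

s_0 = ciphertext = 0x1123
s_1 = InvRound(s_0, k_3) = 0xF511
s_2 = InvRound(s_1, k_2) = 0xF9F5
s_3 = InvRound(s_2, k_1) = 0x98F9
s_4 = InvRound(s_3, k_0) = 0x2798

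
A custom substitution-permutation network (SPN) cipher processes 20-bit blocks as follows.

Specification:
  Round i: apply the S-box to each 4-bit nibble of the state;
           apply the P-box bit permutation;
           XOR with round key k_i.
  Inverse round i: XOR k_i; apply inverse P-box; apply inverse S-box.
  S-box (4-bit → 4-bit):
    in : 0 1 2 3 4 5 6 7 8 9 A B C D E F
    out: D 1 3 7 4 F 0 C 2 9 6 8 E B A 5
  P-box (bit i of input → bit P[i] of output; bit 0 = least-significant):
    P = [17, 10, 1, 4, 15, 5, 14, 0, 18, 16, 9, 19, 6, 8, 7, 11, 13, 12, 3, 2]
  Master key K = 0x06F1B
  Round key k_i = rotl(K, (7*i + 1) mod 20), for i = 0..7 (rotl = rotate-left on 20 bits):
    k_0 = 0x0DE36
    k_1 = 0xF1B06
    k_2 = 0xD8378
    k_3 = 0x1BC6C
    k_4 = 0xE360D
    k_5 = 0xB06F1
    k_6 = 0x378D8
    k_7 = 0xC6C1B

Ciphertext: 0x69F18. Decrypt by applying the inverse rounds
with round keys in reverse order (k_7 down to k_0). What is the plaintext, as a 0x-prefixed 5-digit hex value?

0xE9136

s_0 = ciphertext = 0x69F18
s_1 = InvRound(s_0, k_7) = 0x2870F
s_2 = InvRound(s_1, k_6) = 0xD5A0C
s_3 = InvRound(s_2, k_5) = 0xC01CD
s_4 = InvRound(s_3, k_4) = 0x23462
s_5 = InvRound(s_4, k_3) = 0x7B81F
s_6 = InvRound(s_5, k_2) = 0xDD7EF
s_7 = InvRound(s_6, k_1) = 0x40652
s_8 = InvRound(s_7, k_0) = 0xE9136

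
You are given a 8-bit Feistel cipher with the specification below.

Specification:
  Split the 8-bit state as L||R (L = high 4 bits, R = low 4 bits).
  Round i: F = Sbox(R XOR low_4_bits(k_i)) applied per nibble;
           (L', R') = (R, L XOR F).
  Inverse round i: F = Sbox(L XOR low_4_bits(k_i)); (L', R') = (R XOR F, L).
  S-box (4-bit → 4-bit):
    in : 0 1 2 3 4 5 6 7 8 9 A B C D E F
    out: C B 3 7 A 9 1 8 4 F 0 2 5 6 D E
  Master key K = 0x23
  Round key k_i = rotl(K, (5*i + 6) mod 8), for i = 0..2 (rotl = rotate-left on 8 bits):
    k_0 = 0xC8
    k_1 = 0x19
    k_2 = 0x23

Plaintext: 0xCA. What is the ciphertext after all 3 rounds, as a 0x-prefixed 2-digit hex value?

s_0 = plaintext = 0xCA
s_1 = Round(s_0, k_0) = 0xAF
s_2 = Round(s_1, k_1) = 0xFB
s_3 = Round(s_2, k_2) = 0xBB

0xBB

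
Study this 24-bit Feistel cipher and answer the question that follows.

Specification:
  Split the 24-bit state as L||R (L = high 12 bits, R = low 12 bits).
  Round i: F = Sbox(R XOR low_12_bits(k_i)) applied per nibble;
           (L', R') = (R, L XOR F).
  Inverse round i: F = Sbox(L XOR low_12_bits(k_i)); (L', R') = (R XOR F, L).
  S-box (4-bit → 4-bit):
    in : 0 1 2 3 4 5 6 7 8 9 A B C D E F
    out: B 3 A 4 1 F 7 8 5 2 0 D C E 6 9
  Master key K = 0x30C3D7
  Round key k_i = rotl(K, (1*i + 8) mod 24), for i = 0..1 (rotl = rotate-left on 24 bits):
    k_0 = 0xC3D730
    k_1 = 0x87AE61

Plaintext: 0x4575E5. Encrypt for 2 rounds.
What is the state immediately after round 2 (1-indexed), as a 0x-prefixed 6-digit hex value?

s_0 = plaintext = 0x4575E5
s_1 = Round(s_0, k_0) = 0x5E5EB8
s_2 = Round(s_1, k_1) = 0xEB8E07

0xEB8E07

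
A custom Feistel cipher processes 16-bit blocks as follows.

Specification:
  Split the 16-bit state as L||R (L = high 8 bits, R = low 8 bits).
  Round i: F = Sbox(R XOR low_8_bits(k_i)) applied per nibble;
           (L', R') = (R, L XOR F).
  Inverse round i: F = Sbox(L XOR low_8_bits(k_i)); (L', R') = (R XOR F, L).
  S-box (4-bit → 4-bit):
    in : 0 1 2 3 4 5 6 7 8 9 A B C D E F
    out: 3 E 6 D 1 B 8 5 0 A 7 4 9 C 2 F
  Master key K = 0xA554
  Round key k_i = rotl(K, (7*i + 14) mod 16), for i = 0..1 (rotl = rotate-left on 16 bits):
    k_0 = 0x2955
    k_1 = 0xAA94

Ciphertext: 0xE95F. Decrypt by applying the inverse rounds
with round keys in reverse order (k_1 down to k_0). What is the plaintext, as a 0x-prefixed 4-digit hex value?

s_0 = ciphertext = 0xE95F
s_1 = InvRound(s_0, k_1) = 0x03E9
s_2 = InvRound(s_1, k_0) = 0x5103

0x5103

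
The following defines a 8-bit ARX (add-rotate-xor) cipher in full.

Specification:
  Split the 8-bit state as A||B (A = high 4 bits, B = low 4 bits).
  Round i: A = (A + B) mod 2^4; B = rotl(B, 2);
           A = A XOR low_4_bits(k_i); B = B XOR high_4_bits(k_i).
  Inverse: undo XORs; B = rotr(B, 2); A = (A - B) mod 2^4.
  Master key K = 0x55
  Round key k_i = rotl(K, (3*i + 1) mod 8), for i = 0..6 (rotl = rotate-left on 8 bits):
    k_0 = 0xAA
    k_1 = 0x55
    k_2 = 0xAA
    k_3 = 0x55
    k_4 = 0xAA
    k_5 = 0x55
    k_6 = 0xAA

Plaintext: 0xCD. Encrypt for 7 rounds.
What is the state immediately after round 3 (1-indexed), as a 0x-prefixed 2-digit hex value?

0xD2

s_0 = plaintext = 0xCD
s_1 = Round(s_0, k_0) = 0x3D
s_2 = Round(s_1, k_1) = 0x52
s_3 = Round(s_2, k_2) = 0xD2
s_4 = Round(s_3, k_3) = 0xAD
s_5 = Round(s_4, k_4) = 0xDD
s_6 = Round(s_5, k_5) = 0xF2
s_7 = Round(s_6, k_6) = 0xB2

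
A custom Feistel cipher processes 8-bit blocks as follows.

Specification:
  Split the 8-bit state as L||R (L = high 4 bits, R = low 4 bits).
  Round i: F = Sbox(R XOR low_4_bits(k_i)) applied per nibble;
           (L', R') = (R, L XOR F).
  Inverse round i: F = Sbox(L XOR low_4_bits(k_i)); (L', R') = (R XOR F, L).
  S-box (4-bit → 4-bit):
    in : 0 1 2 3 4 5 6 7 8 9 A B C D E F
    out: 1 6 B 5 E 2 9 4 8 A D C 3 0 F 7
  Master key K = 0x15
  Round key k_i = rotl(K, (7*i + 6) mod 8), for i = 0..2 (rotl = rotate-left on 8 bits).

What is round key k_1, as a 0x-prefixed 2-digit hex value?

K = 0x15
k_0 = rotl(K, (7*0+6) mod 8) = rotl(K, 6) = 0x45
k_1 = rotl(K, (7*1+6) mod 8) = rotl(K, 5) = 0xA2

0xA2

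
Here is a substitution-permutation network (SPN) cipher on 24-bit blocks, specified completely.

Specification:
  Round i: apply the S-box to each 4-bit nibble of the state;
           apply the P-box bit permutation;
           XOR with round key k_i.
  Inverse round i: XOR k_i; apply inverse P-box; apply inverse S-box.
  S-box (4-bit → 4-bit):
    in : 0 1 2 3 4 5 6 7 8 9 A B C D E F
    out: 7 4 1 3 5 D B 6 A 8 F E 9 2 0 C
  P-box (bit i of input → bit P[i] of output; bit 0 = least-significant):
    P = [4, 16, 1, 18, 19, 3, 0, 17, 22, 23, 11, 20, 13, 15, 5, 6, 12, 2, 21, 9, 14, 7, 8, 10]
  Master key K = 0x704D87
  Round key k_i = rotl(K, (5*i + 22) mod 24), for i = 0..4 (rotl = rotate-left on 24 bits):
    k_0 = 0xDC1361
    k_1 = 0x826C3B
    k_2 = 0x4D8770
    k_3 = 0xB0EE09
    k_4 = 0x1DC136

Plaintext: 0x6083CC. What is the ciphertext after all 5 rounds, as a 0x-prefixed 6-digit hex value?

0x6976B3

s_0 = plaintext = 0x6083CC
s_1 = Round(s_0, k_0) = 0x32C7B5
s_2 = Round(s_1, k_1) = 0x0414E0
s_3 = Round(s_2, k_2) = 0x2CDEC2
s_4 = Round(s_3, k_3) = 0xBA3C19
s_5 = Round(s_4, k_4) = 0x6976B3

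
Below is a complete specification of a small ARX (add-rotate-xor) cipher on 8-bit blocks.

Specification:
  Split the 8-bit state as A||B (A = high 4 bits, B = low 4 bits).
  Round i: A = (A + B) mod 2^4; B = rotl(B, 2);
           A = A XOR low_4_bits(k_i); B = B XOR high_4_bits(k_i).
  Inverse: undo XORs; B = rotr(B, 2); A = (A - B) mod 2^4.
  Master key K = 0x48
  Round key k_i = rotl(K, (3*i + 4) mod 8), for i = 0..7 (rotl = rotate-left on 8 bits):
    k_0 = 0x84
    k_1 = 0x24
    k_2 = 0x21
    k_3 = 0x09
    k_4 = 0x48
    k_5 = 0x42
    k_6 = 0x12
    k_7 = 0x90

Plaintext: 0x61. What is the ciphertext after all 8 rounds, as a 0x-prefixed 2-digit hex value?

s_0 = plaintext = 0x61
s_1 = Round(s_0, k_0) = 0x3C
s_2 = Round(s_1, k_1) = 0xB1
s_3 = Round(s_2, k_2) = 0xD6
s_4 = Round(s_3, k_3) = 0xA9
s_5 = Round(s_4, k_4) = 0xB2
s_6 = Round(s_5, k_5) = 0xFC
s_7 = Round(s_6, k_6) = 0x92
s_8 = Round(s_7, k_7) = 0xB1

0xB1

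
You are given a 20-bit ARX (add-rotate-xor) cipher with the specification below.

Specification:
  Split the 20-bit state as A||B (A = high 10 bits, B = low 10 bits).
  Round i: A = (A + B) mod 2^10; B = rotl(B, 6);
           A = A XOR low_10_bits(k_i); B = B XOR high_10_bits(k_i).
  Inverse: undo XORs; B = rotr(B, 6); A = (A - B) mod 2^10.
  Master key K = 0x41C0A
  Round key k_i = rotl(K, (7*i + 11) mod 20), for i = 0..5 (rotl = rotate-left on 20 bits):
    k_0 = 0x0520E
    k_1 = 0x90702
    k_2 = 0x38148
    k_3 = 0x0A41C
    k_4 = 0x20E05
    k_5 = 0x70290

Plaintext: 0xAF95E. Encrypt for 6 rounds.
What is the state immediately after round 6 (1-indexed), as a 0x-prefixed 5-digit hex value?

0x4FA0C

s_0 = plaintext = 0xAF95E
s_1 = Round(s_0, k_0) = 0x84B81
s_2 = Round(s_1, k_1) = 0xA4639
s_3 = Round(s_2, k_2) = 0x60A83
s_4 = Round(s_3, k_3) = 0x064C1
s_5 = Round(s_4, k_4) = 0xB7CCF
s_6 = Round(s_5, k_5) = 0x4FA0C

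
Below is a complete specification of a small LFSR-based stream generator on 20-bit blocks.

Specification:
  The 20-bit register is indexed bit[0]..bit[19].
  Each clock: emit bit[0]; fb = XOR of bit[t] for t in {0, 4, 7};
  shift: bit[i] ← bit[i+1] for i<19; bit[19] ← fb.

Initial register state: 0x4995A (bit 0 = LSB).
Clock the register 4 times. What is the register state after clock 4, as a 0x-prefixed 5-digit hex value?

0xD4995

reg_0 = 0x4995A
clock 1: out=0, reg = 0xA4CAD
clock 2: out=1, reg = 0x52656
clock 3: out=0, reg = 0xA932B
clock 4: out=1, reg = 0xD4995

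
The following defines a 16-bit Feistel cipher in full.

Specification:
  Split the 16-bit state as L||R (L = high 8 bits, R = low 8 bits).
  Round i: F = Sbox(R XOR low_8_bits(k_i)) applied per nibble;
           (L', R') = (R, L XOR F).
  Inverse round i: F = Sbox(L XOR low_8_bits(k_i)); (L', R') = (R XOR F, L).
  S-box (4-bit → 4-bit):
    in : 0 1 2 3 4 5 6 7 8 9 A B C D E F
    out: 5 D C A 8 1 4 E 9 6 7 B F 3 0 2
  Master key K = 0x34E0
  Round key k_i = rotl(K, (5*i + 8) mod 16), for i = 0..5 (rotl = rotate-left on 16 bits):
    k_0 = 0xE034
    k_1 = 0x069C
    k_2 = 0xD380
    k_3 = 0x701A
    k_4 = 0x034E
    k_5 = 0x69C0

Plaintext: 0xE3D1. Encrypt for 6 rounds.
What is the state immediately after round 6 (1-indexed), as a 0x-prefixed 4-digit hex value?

s_0 = plaintext = 0xE3D1
s_1 = Round(s_0, k_0) = 0xD1E2
s_2 = Round(s_1, k_1) = 0xE231
s_3 = Round(s_2, k_2) = 0x315F
s_4 = Round(s_3, k_3) = 0x5FB0
s_5 = Round(s_4, k_4) = 0xB07F
s_6 = Round(s_5, k_5) = 0x7F02

0x7F02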